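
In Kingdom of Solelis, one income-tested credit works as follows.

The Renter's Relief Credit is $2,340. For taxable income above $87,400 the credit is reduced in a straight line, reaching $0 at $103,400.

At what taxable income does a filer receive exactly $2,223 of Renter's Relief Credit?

$2,223 is 2,223/2,340 of the full $2,340, so 117/2,340 of the $16,000 range has been used: income = $87,400 + $16,000 × 117/2,340 = $88,200.

$88,200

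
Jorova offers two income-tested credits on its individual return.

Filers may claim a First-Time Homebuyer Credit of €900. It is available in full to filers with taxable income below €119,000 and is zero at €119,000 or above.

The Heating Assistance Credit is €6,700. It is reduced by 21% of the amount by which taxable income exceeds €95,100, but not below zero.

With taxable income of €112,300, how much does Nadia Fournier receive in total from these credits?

First-Time Homebuyer Credit: €112,300 is below the €119,000 cutoff, so the full €900 applies.
Heating Assistance Credit: 21% of the €17,200 excess over €95,100 is €3,612; credit = €6,700 − €3,612 = €3,088.
Total: €900 + €3,088 = €3,988.

€3,988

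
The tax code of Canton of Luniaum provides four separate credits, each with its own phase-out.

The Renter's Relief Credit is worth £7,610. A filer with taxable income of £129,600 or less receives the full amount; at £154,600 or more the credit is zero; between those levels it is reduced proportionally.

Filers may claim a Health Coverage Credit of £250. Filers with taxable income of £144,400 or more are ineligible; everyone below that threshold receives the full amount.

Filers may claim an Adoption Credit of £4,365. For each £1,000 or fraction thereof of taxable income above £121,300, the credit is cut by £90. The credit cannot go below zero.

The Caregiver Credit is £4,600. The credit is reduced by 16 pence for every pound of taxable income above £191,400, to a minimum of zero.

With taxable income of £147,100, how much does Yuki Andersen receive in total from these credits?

£8,908

Renter's Relief Credit: £147,100 is £17,500 into a £25,000 phase-out range, leaving 7,500/25,000 of the credit: £7,610 × 7,500/25,000 = £2,283.
Health Coverage Credit: £147,100 meets or exceeds the £144,400 cutoff, so the credit is £0.
Adoption Credit: income exceeds £121,300 by £25,800, which is 26 full-or-partial £1,000 increments; reduction = 26 × £90 = £2,340, leaving £2,025.
Caregiver Credit: £147,100 is at or below the £191,400 threshold, so the full £4,600 applies.
Total: £2,283 + £0 + £2,025 + £4,600 = £8,908.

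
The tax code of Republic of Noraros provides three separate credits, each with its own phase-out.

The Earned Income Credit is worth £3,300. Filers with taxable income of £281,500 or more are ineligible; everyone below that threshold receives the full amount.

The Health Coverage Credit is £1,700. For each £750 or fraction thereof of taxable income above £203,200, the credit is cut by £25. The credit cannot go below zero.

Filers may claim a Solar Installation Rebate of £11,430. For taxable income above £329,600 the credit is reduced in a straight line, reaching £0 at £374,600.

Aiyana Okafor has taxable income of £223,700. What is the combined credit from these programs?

£15,730

Earned Income Credit: £223,700 is below the £281,500 cutoff, so the full £3,300 applies.
Health Coverage Credit: income exceeds £203,200 by £20,500, which is 28 full-or-partial £750 increments; reduction = 28 × £25 = £700, leaving £1,000.
Solar Installation Rebate: £223,700 is at or below the £329,600 threshold, so the full £11,430 applies.
Total: £3,300 + £1,000 + £11,430 = £15,730.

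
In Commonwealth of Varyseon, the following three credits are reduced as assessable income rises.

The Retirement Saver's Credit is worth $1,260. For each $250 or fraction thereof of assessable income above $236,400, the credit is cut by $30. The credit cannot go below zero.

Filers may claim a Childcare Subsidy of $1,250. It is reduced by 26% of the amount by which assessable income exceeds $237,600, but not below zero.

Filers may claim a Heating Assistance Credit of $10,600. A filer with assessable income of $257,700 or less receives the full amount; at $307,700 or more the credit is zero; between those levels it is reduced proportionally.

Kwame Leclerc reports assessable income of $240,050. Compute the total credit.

Retirement Saver's Credit: income exceeds $236,400 by $3,650, which is 15 full-or-partial $250 increments; reduction = 15 × $30 = $450, leaving $810.
Childcare Subsidy: 26% of the $2,450 excess over $237,600 is $637; credit = $1,250 − $637 = $613.
Heating Assistance Credit: $240,050 is at or below the $257,700 threshold, so the full $10,600 applies.
Total: $810 + $613 + $10,600 = $12,023.

$12,023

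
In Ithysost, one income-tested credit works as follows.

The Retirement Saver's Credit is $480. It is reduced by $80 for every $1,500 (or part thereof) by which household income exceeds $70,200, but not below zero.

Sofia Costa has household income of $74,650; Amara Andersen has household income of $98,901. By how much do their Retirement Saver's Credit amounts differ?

Sofia ($74,650): Retirement Saver's Credit: income exceeds $70,200 by $4,450, which is 3 full-or-partial $1,500 increments; reduction = 3 × $80 = $240, leaving $240.
Amara ($98,901): Retirement Saver's Credit: income exceeds $70,200 by $28,701 → 20 increments × $80 = $1,600 ≥ base, so the credit is $0.
Difference: |$240 − $0| = $240.

$240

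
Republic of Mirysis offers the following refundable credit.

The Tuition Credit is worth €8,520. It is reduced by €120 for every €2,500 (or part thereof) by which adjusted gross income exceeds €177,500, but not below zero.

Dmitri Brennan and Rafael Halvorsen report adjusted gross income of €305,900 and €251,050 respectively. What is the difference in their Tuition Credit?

€2,640

Dmitri (€305,900): Tuition Credit: income exceeds €177,500 by €128,400, which is 52 full-or-partial €2,500 increments; reduction = 52 × €120 = €6,240, leaving €2,280.
Rafael (€251,050): Tuition Credit: income exceeds €177,500 by €73,550, which is 30 full-or-partial €2,500 increments; reduction = 30 × €120 = €3,600, leaving €4,920.
Difference: |€2,280 − €4,920| = €2,640.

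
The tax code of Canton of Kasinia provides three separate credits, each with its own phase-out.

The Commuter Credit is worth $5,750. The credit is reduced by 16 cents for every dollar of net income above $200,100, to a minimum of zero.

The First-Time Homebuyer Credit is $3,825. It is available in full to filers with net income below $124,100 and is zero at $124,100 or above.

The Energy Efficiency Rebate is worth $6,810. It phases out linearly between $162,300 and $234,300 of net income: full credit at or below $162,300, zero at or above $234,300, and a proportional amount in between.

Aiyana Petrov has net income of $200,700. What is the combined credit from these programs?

$8,832

Commuter Credit: 16% of the $600 excess over $200,100 is $96; credit = $5,750 − $96 = $5,654.
First-Time Homebuyer Credit: $200,700 meets or exceeds the $124,100 cutoff, so the credit is $0.
Energy Efficiency Rebate: $200,700 is $38,400 into a $72,000 phase-out range, leaving 33,600/72,000 of the credit: $6,810 × 33,600/72,000 = $3,178.
Total: $5,654 + $0 + $3,178 = $8,832.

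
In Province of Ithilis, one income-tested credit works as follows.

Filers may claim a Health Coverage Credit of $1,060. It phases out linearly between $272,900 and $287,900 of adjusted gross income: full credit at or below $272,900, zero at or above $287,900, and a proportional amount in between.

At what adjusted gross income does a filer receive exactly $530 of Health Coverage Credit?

$530 is 530/1,060 of the full $1,060, so 530/1,060 of the $15,000 range has been used: income = $272,900 + $15,000 × 530/1,060 = $280,400.

$280,400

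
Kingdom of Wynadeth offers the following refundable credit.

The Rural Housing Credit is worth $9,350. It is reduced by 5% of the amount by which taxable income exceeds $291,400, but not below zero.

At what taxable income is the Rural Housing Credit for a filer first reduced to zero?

The credit falls by 5% of each dollar above $291,400, so it reaches zero when the excess is $9,350 / 5% = $187,000: income = $291,400 + $187,000 = $478,400.

$478,400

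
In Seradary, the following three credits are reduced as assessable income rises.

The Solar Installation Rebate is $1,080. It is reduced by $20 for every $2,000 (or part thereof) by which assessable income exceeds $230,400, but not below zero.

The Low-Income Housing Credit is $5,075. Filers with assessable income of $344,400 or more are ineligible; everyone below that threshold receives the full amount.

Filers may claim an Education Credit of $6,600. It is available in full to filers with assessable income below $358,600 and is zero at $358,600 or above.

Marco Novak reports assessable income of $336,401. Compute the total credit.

$11,675

Solar Installation Rebate: income exceeds $230,400 by $106,001 → 54 increments × $20 = $1,080 ≥ base, so the credit is $0.
Low-Income Housing Credit: $336,401 is below the $344,400 cutoff, so the full $5,075 applies.
Education Credit: $336,401 is below the $358,600 cutoff, so the full $6,600 applies.
Total: $0 + $5,075 + $6,600 = $11,675.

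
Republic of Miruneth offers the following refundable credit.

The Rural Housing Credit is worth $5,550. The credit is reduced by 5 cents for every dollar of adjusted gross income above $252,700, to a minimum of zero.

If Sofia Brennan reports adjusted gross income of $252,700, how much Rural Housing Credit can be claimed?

$5,550

Rural Housing Credit: $252,700 is at or below the $252,700 threshold, so the full $5,550 applies.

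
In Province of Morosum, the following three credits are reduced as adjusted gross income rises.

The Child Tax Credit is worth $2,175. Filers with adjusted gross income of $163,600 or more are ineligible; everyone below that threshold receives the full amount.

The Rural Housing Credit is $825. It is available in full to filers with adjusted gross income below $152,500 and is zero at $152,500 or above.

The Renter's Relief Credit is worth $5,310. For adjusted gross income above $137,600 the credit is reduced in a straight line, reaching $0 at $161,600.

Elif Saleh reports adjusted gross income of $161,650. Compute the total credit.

$2,175

Child Tax Credit: $161,650 is below the $163,600 cutoff, so the full $2,175 applies.
Rural Housing Credit: $161,650 meets or exceeds the $152,500 cutoff, so the credit is $0.
Renter's Relief Credit: $161,650 is at or above $161,600, so the credit is $0.
Total: $2,175 + $0 + $0 = $2,175.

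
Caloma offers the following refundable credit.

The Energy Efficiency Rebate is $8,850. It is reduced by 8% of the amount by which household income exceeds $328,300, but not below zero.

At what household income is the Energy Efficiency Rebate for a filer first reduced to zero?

$438,925

The credit falls by 8% of each dollar above $328,300, so it reaches zero when the excess is $8,850 / 8% = $110,625: income = $328,300 + $110,625 = $438,925.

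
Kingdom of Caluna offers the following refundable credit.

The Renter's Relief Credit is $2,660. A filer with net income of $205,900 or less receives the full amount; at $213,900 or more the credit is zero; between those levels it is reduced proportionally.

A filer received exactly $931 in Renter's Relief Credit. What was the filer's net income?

$931 is 931/2,660 of the full $2,660, so 1,729/2,660 of the $8,000 range has been used: income = $205,900 + $8,000 × 1,729/2,660 = $211,100.

$211,100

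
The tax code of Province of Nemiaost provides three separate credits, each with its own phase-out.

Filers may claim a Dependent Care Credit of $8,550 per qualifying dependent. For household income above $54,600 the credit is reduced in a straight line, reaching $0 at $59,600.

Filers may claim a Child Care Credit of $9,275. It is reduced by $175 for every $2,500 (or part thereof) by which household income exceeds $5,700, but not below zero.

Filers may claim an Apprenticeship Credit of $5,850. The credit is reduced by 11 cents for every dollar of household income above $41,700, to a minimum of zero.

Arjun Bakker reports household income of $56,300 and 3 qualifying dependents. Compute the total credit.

$26,773

Dependent Care Credit: base = 3 × $8,550 = $25,650. $56,300 is $1,700 into a $5,000 phase-out range, leaving 3,300/5,000 of the credit: $25,650 × 3,300/5,000 = $16,929.
Child Care Credit: income exceeds $5,700 by $50,600, which is 21 full-or-partial $2,500 increments; reduction = 21 × $175 = $3,675, leaving $5,600.
Apprenticeship Credit: 11% of the $14,600 excess over $41,700 is $1,606; credit = $5,850 − $1,606 = $4,244.
Total: $16,929 + $5,600 + $4,244 = $26,773.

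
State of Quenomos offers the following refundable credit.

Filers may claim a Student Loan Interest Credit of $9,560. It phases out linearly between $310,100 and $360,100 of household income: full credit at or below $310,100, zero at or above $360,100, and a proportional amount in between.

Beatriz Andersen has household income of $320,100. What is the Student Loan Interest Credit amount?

Student Loan Interest Credit: $320,100 is $10,000 into a $50,000 phase-out range, leaving 40,000/50,000 of the credit: $9,560 × 40,000/50,000 = $7,648.

$7,648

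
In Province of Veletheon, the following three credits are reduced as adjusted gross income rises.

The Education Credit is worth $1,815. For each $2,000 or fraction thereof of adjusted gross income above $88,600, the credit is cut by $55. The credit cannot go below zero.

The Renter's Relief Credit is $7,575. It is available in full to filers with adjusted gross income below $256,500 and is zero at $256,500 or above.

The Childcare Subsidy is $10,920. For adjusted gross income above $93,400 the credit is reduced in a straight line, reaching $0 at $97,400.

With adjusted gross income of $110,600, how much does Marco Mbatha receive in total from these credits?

$8,785

Education Credit: income exceeds $88,600 by $22,000, which is 11 full-or-partial $2,000 increments; reduction = 11 × $55 = $605, leaving $1,210.
Renter's Relief Credit: $110,600 is below the $256,500 cutoff, so the full $7,575 applies.
Childcare Subsidy: $110,600 is at or above $97,400, so the credit is $0.
Total: $1,210 + $7,575 + $0 = $8,785.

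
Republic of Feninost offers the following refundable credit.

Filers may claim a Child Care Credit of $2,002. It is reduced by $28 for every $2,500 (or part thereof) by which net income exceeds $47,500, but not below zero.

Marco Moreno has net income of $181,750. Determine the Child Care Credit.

$490

Child Care Credit: income exceeds $47,500 by $134,250, which is 54 full-or-partial $2,500 increments; reduction = 54 × $28 = $1,512, leaving $490.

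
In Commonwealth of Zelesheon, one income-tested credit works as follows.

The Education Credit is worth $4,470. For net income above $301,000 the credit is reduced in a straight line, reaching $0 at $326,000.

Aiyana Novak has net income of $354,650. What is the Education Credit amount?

$0

Education Credit: $354,650 is at or above $326,000, so the credit is $0.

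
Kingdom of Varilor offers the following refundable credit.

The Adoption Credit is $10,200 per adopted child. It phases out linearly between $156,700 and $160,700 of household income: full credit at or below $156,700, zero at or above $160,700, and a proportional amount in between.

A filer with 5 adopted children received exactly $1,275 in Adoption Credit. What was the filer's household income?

Full credit = 5 × $10,200 = $51,000.
$1,275 is 1,275/51,000 of the full $51,000, so 49,725/51,000 of the $4,000 range has been used: income = $156,700 + $4,000 × 49,725/51,000 = $160,600.

$160,600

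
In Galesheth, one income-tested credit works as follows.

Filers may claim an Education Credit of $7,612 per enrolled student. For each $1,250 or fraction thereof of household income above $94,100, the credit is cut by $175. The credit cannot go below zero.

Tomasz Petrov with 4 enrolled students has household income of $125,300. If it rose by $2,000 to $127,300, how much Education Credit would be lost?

$350

At $125,300 — base = 4 × $7,612 = $30,448. income exceeds $94,100 by $31,200, which is 25 full-or-partial $1,250 increments; reduction = 25 × $175 = $4,375, leaving $26,073.
At $127,300 — base = 4 × $7,612 = $30,448. income exceeds $94,100 by $33,200, which is 27 full-or-partial $1,250 increments; reduction = 27 × $175 = $4,725, leaving $25,723.
Lost: $26,073 − $25,723 = $350.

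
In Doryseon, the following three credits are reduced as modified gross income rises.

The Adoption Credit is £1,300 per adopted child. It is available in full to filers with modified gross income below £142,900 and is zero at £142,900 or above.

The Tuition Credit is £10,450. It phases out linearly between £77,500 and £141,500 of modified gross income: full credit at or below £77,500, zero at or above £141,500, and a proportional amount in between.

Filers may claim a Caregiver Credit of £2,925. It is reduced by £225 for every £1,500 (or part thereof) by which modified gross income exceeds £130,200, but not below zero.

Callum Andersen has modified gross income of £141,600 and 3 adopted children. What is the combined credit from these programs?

Adoption Credit: base = 3 × £1,300 = £3,900. £141,600 is below the £142,900 cutoff, so the full £3,900 applies.
Tuition Credit: £141,600 is at or above £141,500, so the credit is £0.
Caregiver Credit: income exceeds £130,200 by £11,400, which is 8 full-or-partial £1,500 increments; reduction = 8 × £225 = £1,800, leaving £1,125.
Total: £3,900 + £0 + £1,125 = £5,025.

£5,025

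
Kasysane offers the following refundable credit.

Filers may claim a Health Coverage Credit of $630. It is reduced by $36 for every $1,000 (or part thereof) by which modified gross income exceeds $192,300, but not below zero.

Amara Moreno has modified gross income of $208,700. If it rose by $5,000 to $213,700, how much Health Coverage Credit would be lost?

At $208,700 — income exceeds $192,300 by $16,400, which is 17 full-or-partial $1,000 increments; reduction = 17 × $36 = $612, leaving $18.
At $213,700 — income exceeds $192,300 by $21,400 → 22 increments × $36 = $792 ≥ base, so the credit is $0.
Lost: $18 − $0 = $18.

$18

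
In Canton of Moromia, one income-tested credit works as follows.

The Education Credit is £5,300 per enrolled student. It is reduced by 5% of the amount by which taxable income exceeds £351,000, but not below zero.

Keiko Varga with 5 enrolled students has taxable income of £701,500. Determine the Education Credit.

£8,975

Education Credit: base = 5 × £5,300 = £26,500. 5% of the £350,500 excess over £351,000 is £17,525; credit = £26,500 − £17,525 = £8,975.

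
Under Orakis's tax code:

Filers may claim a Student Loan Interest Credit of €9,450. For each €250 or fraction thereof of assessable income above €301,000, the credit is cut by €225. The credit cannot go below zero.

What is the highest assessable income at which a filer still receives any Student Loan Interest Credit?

€311,250

After 41 increments the reduction is 41 × €225 = €9,225, leaving €225; one more increment wipes it out. Increment 41 ends at excess 41 × €250 = €10,250, so the highest qualifying income is €301,000 + €10,250 = €311,250.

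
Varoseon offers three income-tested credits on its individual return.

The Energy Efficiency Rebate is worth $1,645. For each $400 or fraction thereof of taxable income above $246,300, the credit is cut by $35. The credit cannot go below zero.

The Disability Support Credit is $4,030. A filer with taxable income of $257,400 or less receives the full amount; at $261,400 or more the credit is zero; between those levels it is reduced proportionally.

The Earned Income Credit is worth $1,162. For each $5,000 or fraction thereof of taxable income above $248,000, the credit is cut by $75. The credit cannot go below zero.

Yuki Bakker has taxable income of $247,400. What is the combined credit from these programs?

$6,732

Energy Efficiency Rebate: income exceeds $246,300 by $1,100, which is 3 full-or-partial $400 increments; reduction = 3 × $35 = $105, leaving $1,540.
Disability Support Credit: $247,400 is at or below the $257,400 threshold, so the full $4,030 applies.
Earned Income Credit: $247,400 is at or below the $248,000 threshold, so the full $1,162 applies.
Total: $1,540 + $4,030 + $1,162 = $6,732.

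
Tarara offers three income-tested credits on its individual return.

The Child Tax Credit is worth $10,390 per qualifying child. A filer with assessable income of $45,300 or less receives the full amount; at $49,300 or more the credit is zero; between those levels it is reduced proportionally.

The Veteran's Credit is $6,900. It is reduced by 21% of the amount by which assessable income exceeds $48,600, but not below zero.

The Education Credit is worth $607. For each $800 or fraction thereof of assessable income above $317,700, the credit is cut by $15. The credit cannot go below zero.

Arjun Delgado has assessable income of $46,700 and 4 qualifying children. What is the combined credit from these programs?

$34,521

Child Tax Credit: base = 4 × $10,390 = $41,560. $46,700 is $1,400 into a $4,000 phase-out range, leaving 2,600/4,000 of the credit: $41,560 × 2,600/4,000 = $27,014.
Veteran's Credit: $46,700 is at or below the $48,600 threshold, so the full $6,900 applies.
Education Credit: $46,700 is at or below the $317,700 threshold, so the full $607 applies.
Total: $27,014 + $6,900 + $607 = $34,521.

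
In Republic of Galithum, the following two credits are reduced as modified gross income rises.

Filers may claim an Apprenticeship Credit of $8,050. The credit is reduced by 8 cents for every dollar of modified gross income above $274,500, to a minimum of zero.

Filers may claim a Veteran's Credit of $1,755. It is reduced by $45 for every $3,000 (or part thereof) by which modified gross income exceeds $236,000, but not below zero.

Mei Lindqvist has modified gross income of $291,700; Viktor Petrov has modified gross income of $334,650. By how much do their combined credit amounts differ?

$4,066

Mei ($291,700): Apprenticeship Credit: 8% of the $17,200 excess over $274,500 is $1,376; credit = $8,050 − $1,376 = $6,674. Veteran's Credit: income exceeds $236,000 by $55,700, which is 19 full-or-partial $3,000 increments; reduction = 19 × $45 = $855, leaving $900. total $6,674 + $900 = $7,574
Viktor ($334,650): Apprenticeship Credit: 8% of the $60,150 excess over $274,500 is $4,812; credit = $8,050 − $4,812 = $3,238. Veteran's Credit: income exceeds $236,000 by $98,650, which is 33 full-or-partial $3,000 increments; reduction = 33 × $45 = $1,485, leaving $270. total $3,238 + $270 = $3,508
Difference: |$7,574 − $3,508| = $4,066.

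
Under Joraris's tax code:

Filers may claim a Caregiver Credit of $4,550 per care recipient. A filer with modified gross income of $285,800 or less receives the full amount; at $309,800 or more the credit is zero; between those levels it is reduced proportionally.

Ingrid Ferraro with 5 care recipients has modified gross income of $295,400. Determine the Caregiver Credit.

$13,650

Caregiver Credit: base = 5 × $4,550 = $22,750. $295,400 is $9,600 into a $24,000 phase-out range, leaving 14,400/24,000 of the credit: $22,750 × 14,400/24,000 = $13,650.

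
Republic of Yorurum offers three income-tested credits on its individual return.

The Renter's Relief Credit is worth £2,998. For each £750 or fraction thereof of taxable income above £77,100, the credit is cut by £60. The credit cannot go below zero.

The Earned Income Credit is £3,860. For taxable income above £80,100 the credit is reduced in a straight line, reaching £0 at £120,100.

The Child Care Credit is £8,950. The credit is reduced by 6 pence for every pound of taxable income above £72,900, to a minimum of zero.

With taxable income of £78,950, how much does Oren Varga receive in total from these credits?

£15,265

Renter's Relief Credit: income exceeds £77,100 by £1,850, which is 3 full-or-partial £750 increments; reduction = 3 × £60 = £180, leaving £2,818.
Earned Income Credit: £78,950 is at or below the £80,100 threshold, so the full £3,860 applies.
Child Care Credit: 6% of the £6,050 excess over £72,900 is £363; credit = £8,950 − £363 = £8,587.
Total: £2,818 + £3,860 + £8,587 = £15,265.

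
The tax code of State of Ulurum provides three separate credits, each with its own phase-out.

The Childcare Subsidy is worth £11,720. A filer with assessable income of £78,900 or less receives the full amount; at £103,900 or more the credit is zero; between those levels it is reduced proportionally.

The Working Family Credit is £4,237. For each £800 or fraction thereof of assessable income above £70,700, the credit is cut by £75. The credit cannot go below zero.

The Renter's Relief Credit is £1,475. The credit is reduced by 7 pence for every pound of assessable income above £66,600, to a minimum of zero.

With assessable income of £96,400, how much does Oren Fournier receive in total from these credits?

£5,278

Childcare Subsidy: £96,400 is £17,500 into a £25,000 phase-out range, leaving 7,500/25,000 of the credit: £11,720 × 7,500/25,000 = £3,516.
Working Family Credit: income exceeds £70,700 by £25,700, which is 33 full-or-partial £800 increments; reduction = 33 × £75 = £2,475, leaving £1,762.
Renter's Relief Credit: 7% of the £29,800 excess over £66,600 is £2,086 ≥ base, so the credit is £0.
Total: £3,516 + £1,762 + £0 = £5,278.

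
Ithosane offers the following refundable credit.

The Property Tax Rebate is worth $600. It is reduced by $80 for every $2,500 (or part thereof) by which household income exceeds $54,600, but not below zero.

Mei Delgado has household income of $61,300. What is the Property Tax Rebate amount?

$360

Property Tax Rebate: income exceeds $54,600 by $6,700, which is 3 full-or-partial $2,500 increments; reduction = 3 × $80 = $240, leaving $360.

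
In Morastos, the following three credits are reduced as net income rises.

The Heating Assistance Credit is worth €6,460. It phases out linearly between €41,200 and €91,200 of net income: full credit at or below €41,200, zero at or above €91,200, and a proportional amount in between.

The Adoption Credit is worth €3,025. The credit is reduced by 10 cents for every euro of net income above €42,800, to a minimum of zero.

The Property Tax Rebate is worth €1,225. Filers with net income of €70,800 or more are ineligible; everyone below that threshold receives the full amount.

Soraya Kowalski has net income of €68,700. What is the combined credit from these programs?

Heating Assistance Credit: €68,700 is €27,500 into a €50,000 phase-out range, leaving 22,500/50,000 of the credit: €6,460 × 22,500/50,000 = €2,907.
Adoption Credit: 10% of the €25,900 excess over €42,800 is €2,590; credit = €3,025 − €2,590 = €435.
Property Tax Rebate: €68,700 is below the €70,800 cutoff, so the full €1,225 applies.
Total: €2,907 + €435 + €1,225 = €4,567.

€4,567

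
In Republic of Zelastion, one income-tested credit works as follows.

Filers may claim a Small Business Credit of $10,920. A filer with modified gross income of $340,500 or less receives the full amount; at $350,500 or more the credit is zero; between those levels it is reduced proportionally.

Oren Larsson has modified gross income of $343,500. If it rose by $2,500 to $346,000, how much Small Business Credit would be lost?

At $343,500 — $343,500 is $3,000 into a $10,000 phase-out range, leaving 7,000/10,000 of the credit: $10,920 × 7,000/10,000 = $7,644.
At $346,000 — $346,000 is $5,500 into a $10,000 phase-out range, leaving 4,500/10,000 of the credit: $10,920 × 4,500/10,000 = $4,914.
Lost: $7,644 − $4,914 = $2,730.

$2,730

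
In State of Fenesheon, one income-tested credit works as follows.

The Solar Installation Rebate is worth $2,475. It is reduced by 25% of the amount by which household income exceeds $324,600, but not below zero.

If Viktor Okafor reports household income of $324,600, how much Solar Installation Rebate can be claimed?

Solar Installation Rebate: $324,600 is at or below the $324,600 threshold, so the full $2,475 applies.

$2,475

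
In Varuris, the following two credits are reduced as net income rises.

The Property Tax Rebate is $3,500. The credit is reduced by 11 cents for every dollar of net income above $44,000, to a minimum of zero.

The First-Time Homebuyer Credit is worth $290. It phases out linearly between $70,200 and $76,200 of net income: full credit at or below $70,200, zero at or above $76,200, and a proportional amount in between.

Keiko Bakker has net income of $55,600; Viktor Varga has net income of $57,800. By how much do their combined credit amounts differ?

Keiko ($55,600): Property Tax Rebate: 11% of the $11,600 excess over $44,000 is $1,276; credit = $3,500 − $1,276 = $2,224. First-Time Homebuyer Credit: $55,600 is at or below the $70,200 threshold, so the full $290 applies. total $2,224 + $290 = $2,514
Viktor ($57,800): Property Tax Rebate: 11% of the $13,800 excess over $44,000 is $1,518; credit = $3,500 − $1,518 = $1,982. First-Time Homebuyer Credit: $57,800 is at or below the $70,200 threshold, so the full $290 applies. total $1,982 + $290 = $2,272
Difference: |$2,514 − $2,272| = $242.

$242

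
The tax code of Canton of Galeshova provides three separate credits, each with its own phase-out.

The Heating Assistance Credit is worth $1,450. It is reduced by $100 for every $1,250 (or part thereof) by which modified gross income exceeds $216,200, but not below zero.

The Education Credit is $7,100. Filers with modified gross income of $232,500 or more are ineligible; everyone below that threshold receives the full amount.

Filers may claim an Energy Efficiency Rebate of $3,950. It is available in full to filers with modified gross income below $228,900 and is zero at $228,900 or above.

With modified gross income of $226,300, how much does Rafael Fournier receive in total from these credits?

$11,600

Heating Assistance Credit: income exceeds $216,200 by $10,100, which is 9 full-or-partial $1,250 increments; reduction = 9 × $100 = $900, leaving $550.
Education Credit: $226,300 is below the $232,500 cutoff, so the full $7,100 applies.
Energy Efficiency Rebate: $226,300 is below the $228,900 cutoff, so the full $3,950 applies.
Total: $550 + $7,100 + $3,950 = $11,600.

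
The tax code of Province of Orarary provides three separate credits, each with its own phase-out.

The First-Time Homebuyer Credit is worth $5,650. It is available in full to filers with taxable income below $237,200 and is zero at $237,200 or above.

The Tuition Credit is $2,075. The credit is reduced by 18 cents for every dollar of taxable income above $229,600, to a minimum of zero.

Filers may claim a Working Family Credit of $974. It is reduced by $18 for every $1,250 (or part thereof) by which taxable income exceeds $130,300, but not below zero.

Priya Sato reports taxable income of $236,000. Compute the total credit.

First-Time Homebuyer Credit: $236,000 is below the $237,200 cutoff, so the full $5,650 applies.
Tuition Credit: 18% of the $6,400 excess over $229,600 is $1,152; credit = $2,075 − $1,152 = $923.
Working Family Credit: income exceeds $130,300 by $105,700 → 85 increments × $18 = $1,530 ≥ base, so the credit is $0.
Total: $5,650 + $923 + $0 = $6,573.

$6,573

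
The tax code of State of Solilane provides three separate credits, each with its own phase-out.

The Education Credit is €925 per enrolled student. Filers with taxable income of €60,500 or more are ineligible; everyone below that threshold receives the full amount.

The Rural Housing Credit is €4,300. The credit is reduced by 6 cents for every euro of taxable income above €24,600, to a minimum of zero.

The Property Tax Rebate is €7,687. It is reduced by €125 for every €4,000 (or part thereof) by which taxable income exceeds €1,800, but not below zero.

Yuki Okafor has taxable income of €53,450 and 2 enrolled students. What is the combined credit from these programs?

€10,481

Education Credit: base = 2 × €925 = €1,850. €53,450 is below the €60,500 cutoff, so the full €1,850 applies.
Rural Housing Credit: 6% of the €28,850 excess over €24,600 is €1,731; credit = €4,300 − €1,731 = €2,569.
Property Tax Rebate: income exceeds €1,800 by €51,650, which is 13 full-or-partial €4,000 increments; reduction = 13 × €125 = €1,625, leaving €6,062.
Total: €1,850 + €2,569 + €6,062 = €10,481.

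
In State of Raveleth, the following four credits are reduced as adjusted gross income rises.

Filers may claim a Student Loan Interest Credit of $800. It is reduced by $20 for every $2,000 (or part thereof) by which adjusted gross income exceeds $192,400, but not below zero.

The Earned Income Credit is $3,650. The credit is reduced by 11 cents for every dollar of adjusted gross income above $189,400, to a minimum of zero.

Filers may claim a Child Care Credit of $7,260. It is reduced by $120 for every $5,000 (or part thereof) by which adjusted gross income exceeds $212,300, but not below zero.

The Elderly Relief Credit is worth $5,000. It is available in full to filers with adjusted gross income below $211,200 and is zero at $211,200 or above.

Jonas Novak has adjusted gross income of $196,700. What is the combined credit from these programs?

Student Loan Interest Credit: income exceeds $192,400 by $4,300, which is 3 full-or-partial $2,000 increments; reduction = 3 × $20 = $60, leaving $740.
Earned Income Credit: 11% of the $7,300 excess over $189,400 is $803; credit = $3,650 − $803 = $2,847.
Child Care Credit: $196,700 is at or below the $212,300 threshold, so the full $7,260 applies.
Elderly Relief Credit: $196,700 is below the $211,200 cutoff, so the full $5,000 applies.
Total: $740 + $2,847 + $7,260 + $5,000 = $15,847.

$15,847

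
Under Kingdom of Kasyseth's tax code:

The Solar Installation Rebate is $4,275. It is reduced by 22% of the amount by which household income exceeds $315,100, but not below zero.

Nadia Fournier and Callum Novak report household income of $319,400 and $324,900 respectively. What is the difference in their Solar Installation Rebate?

$1,210

Nadia ($319,400): Solar Installation Rebate: 22% of the $4,300 excess over $315,100 is $946; credit = $4,275 − $946 = $3,329.
Callum ($324,900): Solar Installation Rebate: 22% of the $9,800 excess over $315,100 is $2,156; credit = $4,275 − $2,156 = $2,119.
Difference: |$3,329 − $2,119| = $1,210.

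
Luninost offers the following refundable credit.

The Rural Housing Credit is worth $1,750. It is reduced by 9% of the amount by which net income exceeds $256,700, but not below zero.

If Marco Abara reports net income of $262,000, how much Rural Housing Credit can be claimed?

$1,273

Rural Housing Credit: 9% of the $5,300 excess over $256,700 is $477; credit = $1,750 − $477 = $1,273.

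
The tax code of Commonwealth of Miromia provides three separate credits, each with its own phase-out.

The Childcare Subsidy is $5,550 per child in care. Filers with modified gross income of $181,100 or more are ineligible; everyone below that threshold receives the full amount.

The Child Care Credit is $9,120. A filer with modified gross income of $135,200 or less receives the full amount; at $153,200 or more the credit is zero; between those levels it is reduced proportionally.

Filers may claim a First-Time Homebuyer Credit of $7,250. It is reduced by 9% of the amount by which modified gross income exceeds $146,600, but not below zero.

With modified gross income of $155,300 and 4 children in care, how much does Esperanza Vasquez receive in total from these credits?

$28,667

Childcare Subsidy: base = 4 × $5,550 = $22,200. $155,300 is below the $181,100 cutoff, so the full $22,200 applies.
Child Care Credit: $155,300 is at or above $153,200, so the credit is $0.
First-Time Homebuyer Credit: 9% of the $8,700 excess over $146,600 is $783; credit = $7,250 − $783 = $6,467.
Total: $22,200 + $0 + $6,467 = $28,667.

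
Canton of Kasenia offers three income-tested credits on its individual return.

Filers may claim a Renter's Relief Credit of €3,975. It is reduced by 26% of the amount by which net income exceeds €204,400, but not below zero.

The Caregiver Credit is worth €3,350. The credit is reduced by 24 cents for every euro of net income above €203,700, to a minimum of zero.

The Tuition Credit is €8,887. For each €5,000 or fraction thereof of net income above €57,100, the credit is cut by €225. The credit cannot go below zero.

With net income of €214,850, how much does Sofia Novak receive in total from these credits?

€3,619

Renter's Relief Credit: 26% of the €10,450 excess over €204,400 is €2,717; credit = €3,975 − €2,717 = €1,258.
Caregiver Credit: 24% of the €11,150 excess over €203,700 is €2,676; credit = €3,350 − €2,676 = €674.
Tuition Credit: income exceeds €57,100 by €157,750, which is 32 full-or-partial €5,000 increments; reduction = 32 × €225 = €7,200, leaving €1,687.
Total: €1,258 + €674 + €1,687 = €3,619.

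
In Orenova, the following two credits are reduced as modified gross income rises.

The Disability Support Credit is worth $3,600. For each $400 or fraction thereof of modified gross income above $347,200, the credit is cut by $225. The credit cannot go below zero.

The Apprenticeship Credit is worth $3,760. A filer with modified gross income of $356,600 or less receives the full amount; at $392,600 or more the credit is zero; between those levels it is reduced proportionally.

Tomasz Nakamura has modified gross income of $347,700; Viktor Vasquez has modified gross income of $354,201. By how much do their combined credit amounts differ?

Tomasz ($347,700): Disability Support Credit: income exceeds $347,200 by $500, which is 2 full-or-partial $400 increments; reduction = 2 × $225 = $450, leaving $3,150. Apprenticeship Credit: $347,700 is at or below the $356,600 threshold, so the full $3,760 applies. total $3,150 + $3,760 = $6,910
Viktor ($354,201): Disability Support Credit: income exceeds $347,200 by $7,001 → 18 increments × $225 = $4,050 ≥ base, so the credit is $0. Apprenticeship Credit: $354,201 is at or below the $356,600 threshold, so the full $3,760 applies. total $0 + $3,760 = $3,760
Difference: |$6,910 − $3,760| = $3,150.

$3,150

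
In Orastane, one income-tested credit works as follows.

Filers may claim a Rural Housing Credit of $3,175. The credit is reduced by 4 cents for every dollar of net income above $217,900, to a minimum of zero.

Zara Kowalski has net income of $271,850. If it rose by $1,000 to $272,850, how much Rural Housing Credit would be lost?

At $271,850 — 4% of the $53,950 excess over $217,900 is $2,158; credit = $3,175 − $2,158 = $1,017.
At $272,850 — 4% of the $54,950 excess over $217,900 is $2,198; credit = $3,175 − $2,198 = $977.
Lost: $1,017 − $977 = $40.

$40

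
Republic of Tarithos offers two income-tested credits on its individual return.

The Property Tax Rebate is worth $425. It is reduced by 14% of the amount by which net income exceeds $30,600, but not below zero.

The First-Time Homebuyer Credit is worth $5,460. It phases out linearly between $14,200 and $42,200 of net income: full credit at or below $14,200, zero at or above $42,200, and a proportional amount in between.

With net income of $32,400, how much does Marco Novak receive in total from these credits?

$2,084

Property Tax Rebate: 14% of the $1,800 excess over $30,600 is $252; credit = $425 − $252 = $173.
First-Time Homebuyer Credit: $32,400 is $18,200 into a $28,000 phase-out range, leaving 9,800/28,000 of the credit: $5,460 × 9,800/28,000 = $1,911.
Total: $173 + $1,911 = $2,084.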